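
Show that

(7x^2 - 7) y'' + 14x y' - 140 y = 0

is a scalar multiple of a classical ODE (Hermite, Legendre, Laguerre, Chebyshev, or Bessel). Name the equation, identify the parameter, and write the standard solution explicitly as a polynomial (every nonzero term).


All three coefficients share the factor -7; dividing through by -7 gives  (1 - x^2) y'' - 2x y' + 20 y = 0.
This matches the Legendre equation (1 - x^2) y'' - 2x y' + n(n+1) y = 0 (note the -2x y' term) with n(n+1) = 20, so n = 4; the polynomial solution is P_4(x).
With y = sum_k a_k x^k, matching x^k gives (k+2)(k+1) a_{k+2} = [k(k+1) - n(n+1)] a_k = (k - 4)(k + 5) a_k. The right side vanishes at k = 4, so the series with the parity of 4 terminates at degree 4.
Standard normalization (P_n(1) = 1): leading coefficient (2n)!/(2^n (n!)^2) = 40320/(16*576) = 35/8, so a_4 = 35/8. Work downward with a_k = (k+1)(k+2) a_{k+2} / ((k - 4)(k + 5)):
  a_2 = (3)(4)(35/8) / ((2 - 4)(2 + 5)) = (105/2)/(-14) = -15/4
  a_0 = (1)(2)(-15/4) / ((0 - 4)(0 + 5)) = (-15/2)/(-20) = 3/8
Hence P_4(x) = 35 x^4/8 - 15 x^2/4 + 3/8.

P_4(x); series = 35 x^4/8 - 15 x^2/4 + 3/8


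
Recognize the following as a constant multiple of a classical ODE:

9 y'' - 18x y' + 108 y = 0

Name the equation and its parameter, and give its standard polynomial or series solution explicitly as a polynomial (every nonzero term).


All three coefficients share the factor 9; dividing through by 9 gives  y'' - 2x y' + 12 y = 0.
This matches the Hermite equation y'' - 2x y' + 2n y = 0 with 2n = 12, so n = 6; the polynomial solution is H_6(x).
With y = sum_k a_k x^k, matching x^k gives (k+2)(k+1) a_{k+2} = 2(k - n) a_k = 2(k - 6) a_k. The right side vanishes at k = 6, so the series with the parity of 6 terminates at degree 6.
Standard normalization: leading coefficient of H_n is 2^n, so a_6 = 2^6 = 64. Work downward with a_k = (k+1)(k+2) a_{k+2} / (2(k - n)):
  a_4 = (5)(6)(64) / (2(4 - 6)) = 1920/(-4) = -480
  a_2 = (3)(4)(-480) / (2(2 - 6)) = -5760/(-8) = 720
  a_0 = (1)(2)(720) / (2(0 - 6)) = 1440/(-12) = -120
Hence H_6(x) = 64 x^6 - 480 x^4 + 720 x^2 - 120.

H_6(x); series = 64 x^6 - 480 x^4 + 720 x^2 - 120


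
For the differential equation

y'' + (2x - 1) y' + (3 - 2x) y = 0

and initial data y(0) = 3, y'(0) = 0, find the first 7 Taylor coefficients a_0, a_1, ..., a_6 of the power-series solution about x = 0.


Ansatz: y(x) = sum_{n>=0} a_n x^n, so y'(x) = sum_{n>=1} n a_n x^(n-1) and y''(x) = sum_{n>=2} n(n-1) a_n x^(n-2).
Substitute into P(x) y'' + Q(x) y' + R(x) y = 0 with P(x) = 1, Q(x) = 2x - 1, R(x) = 3 - 2x, and match powers of x.
Initial conditions: a_0 = 3, a_1 = 0.
Setting the coefficient of each power of x to zero and solving order by order (substituting the coefficients already found):
  x^0: 2 a_2 - a_1 + 3 a_0 = 0  ->  2 a_2 = a_1 - 3 a_0 = -9  ->  a_2 = -9/2
  x^1: 6 a_3 - 2 a_2 + 5 a_1 - 2 a_0 = 0  ->  6 a_3 = 2 a_2 - 5 a_1 + 2 a_0 = -3  ->  a_3 = -1/2
  x^2: 12 a_4 - 3 a_3 + 7 a_2 - 2 a_1 = 0  ->  12 a_4 = 3 a_3 - 7 a_2 + 2 a_1 = 30  ->  a_4 = 5/2
  x^3: 20 a_5 - 4 a_4 + 9 a_3 - 2 a_2 = 0  ->  20 a_5 = 4 a_4 - 9 a_3 + 2 a_2 = 11/2  ->  a_5 = 11/40
  x^4: 30 a_6 - 5 a_5 + 11 a_4 - 2 a_3 = 0  ->  30 a_6 = 5 a_5 - 11 a_4 + 2 a_3 = -217/8  ->  a_6 = -217/240
Truncated series: y(x) = 3 - (9/2) x^2 - (1/2) x^3 + (5/2) x^4 + (11/40) x^5 - (217/240) x^6 + O(x^7).

a_0 = 3; a_1 = 0; a_2 = -9/2; a_3 = -1/2; a_4 = 5/2; a_5 = 11/40; a_6 = -217/240


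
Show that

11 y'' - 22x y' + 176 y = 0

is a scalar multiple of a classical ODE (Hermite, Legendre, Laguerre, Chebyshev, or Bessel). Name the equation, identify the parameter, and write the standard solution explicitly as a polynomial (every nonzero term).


All three coefficients share the factor 11; dividing through by 11 gives  y'' - 2x y' + 16 y = 0.
This matches the Hermite equation y'' - 2x y' + 2n y = 0 with 2n = 16, so n = 8; the polynomial solution is H_8(x).
With y = sum_k a_k x^k, matching x^k gives (k+2)(k+1) a_{k+2} = 2(k - n) a_k = 2(k - 8) a_k. The right side vanishes at k = 8, so the series with the parity of 8 terminates at degree 8.
Standard normalization: leading coefficient of H_n is 2^n, so a_8 = 2^8 = 256. Work downward with a_k = (k+1)(k+2) a_{k+2} / (2(k - n)):
  a_6 = (7)(8)(256) / (2(6 - 8)) = 14336/(-4) = -3584
  a_4 = (5)(6)(-3584) / (2(4 - 8)) = -107520/(-8) = 13440
  a_2 = (3)(4)(13440) / (2(2 - 8)) = 161280/(-12) = -13440
  a_0 = (1)(2)(-13440) / (2(0 - 8)) = -26880/(-16) = 1680
Hence H_8(x) = 256 x^8 - 3584 x^6 + 13440 x^4 - 13440 x^2 + 1680.

H_8(x); series = 256 x^8 - 3584 x^6 + 13440 x^4 - 13440 x^2 + 1680


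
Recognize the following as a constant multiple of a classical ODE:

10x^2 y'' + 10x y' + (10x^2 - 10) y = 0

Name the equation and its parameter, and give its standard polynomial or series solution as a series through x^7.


All three coefficients share the factor 10; dividing through by 10 gives  x^2 y'' + x y' + (x^2 - 1) y = 0.
This matches the Bessel equation x^2 y'' + x y' + (x^2 - nu^2) y = 0 with nu^2 = 1, so nu = 1; the solution bounded at x = 0 is J_1(x).
Frobenius at x = 0: indicial roots ±nu; for r = nu the recurrence k(k + 2nu) c_k = -c_{k-2} gives the standard series J_nu(x) = sum_{k>=0} (-1)^k / (k! (k+nu)!) (x/2)^(2k+nu). Evaluate the first 4 terms:
  k = 0: (-1)^0 / (0! * 1! * 2^1) x^1 = 1/(1*1*2) x^1 = (1/2) x^1
  k = 1: (-1)^1 / (1! * 2! * 2^3) x^3 = -1/(1*2*8) x^3 = (-1/16) x^3
  k = 2: (-1)^2 / (2! * 3! * 2^5) x^5 = 1/(2*6*32) x^5 = (1/384) x^5
  k = 3: (-1)^3 / (3! * 4! * 2^7) x^7 = -1/(6*24*128) x^7 = (-1/18432) x^7
Hence J_1(x) = -x^7/18432 + x^5/384 - x^3/16 + x/2 + ....

J_1(x); series = -x^7/18432 + x^5/384 - x^3/16 + x/2


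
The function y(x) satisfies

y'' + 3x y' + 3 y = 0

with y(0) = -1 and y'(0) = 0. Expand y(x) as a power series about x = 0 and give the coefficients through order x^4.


Ansatz: y(x) = sum_{n>=0} a_n x^n, so y'(x) = sum_{n>=1} n a_n x^(n-1) and y''(x) = sum_{n>=2} n(n-1) a_n x^(n-2).
Substitute into P(x) y'' + Q(x) y' + R(x) y = 0 with P(x) = 1, Q(x) = 3x, R(x) = 3, and match powers of x.
Initial conditions: a_0 = -1, a_1 = 0.
Setting the coefficient of each power of x to zero and solving order by order (substituting the coefficients already found):
  x^0: 2 a_2 + 3 a_0 = 0  ->  2 a_2 = -3 a_0 = 3  ->  a_2 = 3/2
  x^1: 6 a_3 + 6 a_1 = 0  ->  6 a_3 = -6 a_1 = 0  ->  a_3 = 0
  x^2: 12 a_4 + 9 a_2 = 0  ->  12 a_4 = -9 a_2 = -27/2  ->  a_4 = -9/8
Truncated series: y(x) = -1 + (3/2) x^2 - (9/8) x^4 + O(x^5).

a_0 = -1; a_1 = 0; a_2 = 3/2; a_3 = 0; a_4 = -9/8


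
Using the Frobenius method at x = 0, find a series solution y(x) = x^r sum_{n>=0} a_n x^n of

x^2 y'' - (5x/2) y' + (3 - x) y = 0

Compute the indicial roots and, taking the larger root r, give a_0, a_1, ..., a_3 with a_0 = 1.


Write in Frobenius form y'' + (p(x)/x) y' + (q(x)/x^2) y = 0:
  p(x) = -5/2,  q(x) = 3 - x.
Indicial equation: r(r-1) + (-5/2) r + (3) = 0 -> roots r_1 = 2, r_2 = 3/2.
Take r = r_1 = 2. Let y(x) = x^r sum_{n>=0} a_n x^n with a_0 = 1.
Substitute y = x^r sum a_n x^n and match x^{r+n}. The recurrence is
  D(n) a_n - 1 a_{n-1} = 0,  where D(n) = (r+n)(r+n-1) + (-5/2)(r+n) + (3).
  a_n = 1 / D(n) * a_{n-1}.
Since the indicial polynomial factors as (r - r_1)(r - r_2), D(n) = (r_1 + n - r_1)(r_1 + n - r_2) = n(n + 1/2).
Evaluating step by step (a_0 = 1):
  n = 1: D(1) = 1(1 + 1/2) = 3/2; numerator = 1(1) = 1; a_1 = (1)/(3/2) = 2/3
  n = 2: D(2) = 2(2 + 1/2) = 5; numerator = 1(2/3) = 2/3; a_2 = (2/3)/(5) = 2/15
  n = 3: D(3) = 3(3 + 1/2) = 21/2; numerator = 1(2/15) = 2/15; a_3 = (2/15)/(21/2) = 4/315

r = 2; a_0 = 1; a_1 = 2/3; a_2 = 2/15; a_3 = 4/315


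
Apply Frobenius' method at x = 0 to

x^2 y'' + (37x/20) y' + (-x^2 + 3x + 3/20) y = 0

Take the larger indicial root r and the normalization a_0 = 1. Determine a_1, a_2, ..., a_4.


Write in Frobenius form y'' + (p(x)/x) y' + (q(x)/x^2) y = 0:
  p(x) = 37/20,  q(x) = -x^2 + 3x + 3/20.
Indicial equation: r(r-1) + (37/20) r + (3/20) = 0 -> roots r_1 = -1/4, r_2 = -3/5.
Take r = r_1 = -1/4. Let y(x) = x^r sum_{n>=0} a_n x^n with a_0 = 1.
Substitute y = x^r sum a_n x^n and match x^{r+n}. The recurrence is
  D(n) a_n + 3 a_{n-1} - 1 a_{n-2} = 0,  where D(n) = (r+n)(r+n-1) + (37/20)(r+n) + (3/20).
  a_n = [-3 a_{n-1} + 1 a_{n-2}] / D(n).
Since the indicial polynomial factors as (r - r_1)(r - r_2), D(n) = (r_1 + n - r_1)(r_1 + n - r_2) = n(n + 7/20).
Evaluating step by step (a_0 = 1):
  n = 1: D(1) = 1(1 + 7/20) = 27/20; numerator = -3(1) = -3; a_1 = (-3)/(27/20) = -20/9
  n = 2: D(2) = 2(2 + 7/20) = 47/10; numerator = -3(-20/9) + 1(1) = 23/3; a_2 = (23/3)/(47/10) = 230/141
  n = 3: D(3) = 3(3 + 7/20) = 201/20; numerator = -3(230/141) + 1(-20/9) = -3010/423; a_3 = (-3010/423)/(201/20) = -60200/85023
  n = 4: D(4) = 4(4 + 7/20) = 87/5; numerator = -3(-60200/85023) + 1(230/141) = 106430/28341; a_4 = (106430/28341)/(87/5) = 18350/85023

r = -1/4; a_0 = 1; a_1 = -20/9; a_2 = 230/141; a_3 = -60200/85023; a_4 = 18350/85023


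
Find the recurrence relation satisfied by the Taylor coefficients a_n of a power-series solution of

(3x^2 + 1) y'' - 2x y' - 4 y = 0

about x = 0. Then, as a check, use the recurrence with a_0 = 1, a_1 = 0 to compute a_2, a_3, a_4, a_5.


Substitute y = sum_n a_n x^n.
(1 + 3 x^2) y'' contributes (n+2)(n+1) a_{n+2} + 3 n(n-1) a_n at x^n.
-2 x y'(x) contributes -2 n a_n at x^n.
-4 y(x) contributes -4 a_n at x^n.
Matching x^n: (n+2)(n+1) a_{n+2} + (3 n(n-1) - 2 n - 4) a_n = 0.
Thus a_{n+2} = (-3 n(n-1) + 2 n + 4) / ((n+1)(n+2)) * a_n.

Check with a_0 = 1, a_1 = 0 (apply the recurrence for n = 0, 1, 2, 3): a_0 = 1, a_1 = 0, a_2 = 2, a_3 = 0, a_4 = 1/3, a_5 = 0.

a_(n+2) = (-3 n(n-1) + 2 n + 4) / ((n+1)(n+2)) * a_n; check: a_0 = 1, a_1 = 0, a_2 = 2, a_3 = 0, a_4 = 1/3, a_5 = 0


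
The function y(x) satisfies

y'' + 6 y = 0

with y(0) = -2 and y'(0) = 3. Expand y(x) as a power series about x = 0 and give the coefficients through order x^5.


Ansatz: y(x) = sum_{n>=0} a_n x^n, so y'(x) = sum_{n>=1} n a_n x^(n-1) and y''(x) = sum_{n>=2} n(n-1) a_n x^(n-2).
Substitute into P(x) y'' + Q(x) y' + R(x) y = 0 with P(x) = 1, Q(x) = 0, R(x) = 6, and match powers of x.
Initial conditions: a_0 = -2, a_1 = 3.
Setting the coefficient of each power of x to zero and solving order by order (substituting the coefficients already found):
  x^0: 2 a_2 + 6 a_0 = 0  ->  2 a_2 = -6 a_0 = 12  ->  a_2 = 6
  x^1: 6 a_3 + 6 a_1 = 0  ->  6 a_3 = -6 a_1 = -18  ->  a_3 = -3
  x^2: 12 a_4 + 6 a_2 = 0  ->  12 a_4 = -6 a_2 = -36  ->  a_4 = -3
  x^3: 20 a_5 + 6 a_3 = 0  ->  20 a_5 = -6 a_3 = 18  ->  a_5 = 9/10
Truncated series: y(x) = -2 + 3 x + 6 x^2 - 3 x^3 - 3 x^4 + (9/10) x^5 + O(x^6).

a_0 = -2; a_1 = 3; a_2 = 6; a_3 = -3; a_4 = -3; a_5 = 9/10


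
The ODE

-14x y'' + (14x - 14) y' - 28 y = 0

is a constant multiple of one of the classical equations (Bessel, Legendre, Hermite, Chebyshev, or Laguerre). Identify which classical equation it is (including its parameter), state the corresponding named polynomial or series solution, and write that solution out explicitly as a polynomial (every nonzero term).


All three coefficients share the factor -14; dividing through by -14 gives  x y'' + (1 - x) y' + 2 y = 0.
This matches the Laguerre equation x y'' + (1 - x) y' + n y = 0 with n = 2; the polynomial solution is L_2(x).
With y = sum_k a_k x^k, matching x^k gives (k+1)k a_{k+1} + (k+1) a_{k+1} - k a_k + n a_k = 0, i.e. (k+1)^2 a_{k+1} = (k - n) a_k = (k - 2) a_k. The right side vanishes at k = 2, so the series terminates at degree 2.
Standard normalization L_n(0) = 1 gives a_0 = 1. Work upward with a_{k+1} = (k - 2) a_k / (k+1)^2:
  a_1 = (0 - 2)(1) / 1^2 = -2/1 = -2
  a_2 = (1 - 2)(-2) / 2^2 = 2/4 = 1/2
Hence L_2(x) = x^2/2 - 2 x + 1.

L_2(x); series = x^2/2 - 2 x + 1


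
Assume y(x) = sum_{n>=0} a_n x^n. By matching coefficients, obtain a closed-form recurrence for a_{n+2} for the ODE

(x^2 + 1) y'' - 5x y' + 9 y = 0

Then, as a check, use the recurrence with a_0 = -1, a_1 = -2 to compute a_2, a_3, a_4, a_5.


Substitute y = sum_n a_n x^n.
(1 + 1 x^2) y'' contributes (n+2)(n+1) a_{n+2} + n(n-1) a_n at x^n.
-5 x y'(x) contributes -5 n a_n at x^n.
9 y(x) contributes 9 a_n at x^n.
Matching x^n: (n+2)(n+1) a_{n+2} + (n(n-1) - 5 n + 9) a_n = 0.
Thus a_{n+2} = (-n(n-1) + 5 n - 9) / ((n+1)(n+2)) * a_n.

Check with a_0 = -1, a_1 = -2 (apply the recurrence for n = 0, 1, 2, 3): a_0 = -1, a_1 = -2, a_2 = 9/2, a_3 = 4/3, a_4 = -3/8, a_5 = 0.

a_(n+2) = (-n(n-1) + 5 n - 9) / ((n+1)(n+2)) * a_n; check: a_0 = -1, a_1 = -2, a_2 = 9/2, a_3 = 4/3, a_4 = -3/8, a_5 = 0


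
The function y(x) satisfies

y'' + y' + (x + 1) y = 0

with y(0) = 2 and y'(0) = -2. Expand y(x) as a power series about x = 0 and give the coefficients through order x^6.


Ansatz: y(x) = sum_{n>=0} a_n x^n, so y'(x) = sum_{n>=1} n a_n x^(n-1) and y''(x) = sum_{n>=2} n(n-1) a_n x^(n-2).
Substitute into P(x) y'' + Q(x) y' + R(x) y = 0 with P(x) = 1, Q(x) = 1, R(x) = x + 1, and match powers of x.
Initial conditions: a_0 = 2, a_1 = -2.
Setting the coefficient of each power of x to zero and solving order by order (substituting the coefficients already found):
  x^0: 2 a_2 + a_1 + a_0 = 0  ->  2 a_2 = -a_1 - a_0 = 0  ->  a_2 = 0
  x^1: 6 a_3 + 2 a_2 + a_1 + a_0 = 0  ->  6 a_3 = -2 a_2 - a_1 - a_0 = 0  ->  a_3 = 0
  x^2: 12 a_4 + 3 a_3 + a_2 + a_1 = 0  ->  12 a_4 = -3 a_3 - a_2 - a_1 = 2  ->  a_4 = 1/6
  x^3: 20 a_5 + 4 a_4 + a_3 + a_2 = 0  ->  20 a_5 = -4 a_4 - a_3 - a_2 = -2/3  ->  a_5 = -1/30
  x^4: 30 a_6 + 5 a_5 + a_4 + a_3 = 0  ->  30 a_6 = -5 a_5 - a_4 - a_3 = 0  ->  a_6 = 0
Truncated series: y(x) = 2 - 2 x + (1/6) x^4 - (1/30) x^5 + O(x^7).

a_0 = 2; a_1 = -2; a_2 = 0; a_3 = 0; a_4 = 1/6; a_5 = -1/30; a_6 = 0


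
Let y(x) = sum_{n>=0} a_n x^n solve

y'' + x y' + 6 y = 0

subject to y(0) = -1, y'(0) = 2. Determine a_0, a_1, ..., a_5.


Ansatz: y(x) = sum_{n>=0} a_n x^n, so y'(x) = sum_{n>=1} n a_n x^(n-1) and y''(x) = sum_{n>=2} n(n-1) a_n x^(n-2).
Substitute into P(x) y'' + Q(x) y' + R(x) y = 0 with P(x) = 1, Q(x) = x, R(x) = 6, and match powers of x.
Initial conditions: a_0 = -1, a_1 = 2.
Setting the coefficient of each power of x to zero and solving order by order (substituting the coefficients already found):
  x^0: 2 a_2 + 6 a_0 = 0  ->  2 a_2 = -6 a_0 = 6  ->  a_2 = 3
  x^1: 6 a_3 + 7 a_1 = 0  ->  6 a_3 = -7 a_1 = -14  ->  a_3 = -7/3
  x^2: 12 a_4 + 8 a_2 = 0  ->  12 a_4 = -8 a_2 = -24  ->  a_4 = -2
  x^3: 20 a_5 + 9 a_3 = 0  ->  20 a_5 = -9 a_3 = 21  ->  a_5 = 21/20
Truncated series: y(x) = -1 + 2 x + 3 x^2 - (7/3) x^3 - 2 x^4 + (21/20) x^5 + O(x^6).

a_0 = -1; a_1 = 2; a_2 = 3; a_3 = -7/3; a_4 = -2; a_5 = 21/20


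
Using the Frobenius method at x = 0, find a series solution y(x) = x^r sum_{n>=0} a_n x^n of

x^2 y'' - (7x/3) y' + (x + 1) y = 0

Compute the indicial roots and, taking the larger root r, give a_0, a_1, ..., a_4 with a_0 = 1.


Write in Frobenius form y'' + (p(x)/x) y' + (q(x)/x^2) y = 0:
  p(x) = -7/3,  q(x) = x + 1.
Indicial equation: r(r-1) + (-7/3) r + (1) = 0 -> roots r_1 = 3, r_2 = 1/3.
Take r = r_1 = 3. Let y(x) = x^r sum_{n>=0} a_n x^n with a_0 = 1.
Substitute y = x^r sum a_n x^n and match x^{r+n}. The recurrence is
  D(n) a_n + 1 a_{n-1} = 0,  where D(n) = (r+n)(r+n-1) + (-7/3)(r+n) + (1).
  a_n = -1 / D(n) * a_{n-1}.
Since the indicial polynomial factors as (r - r_1)(r - r_2), D(n) = (r_1 + n - r_1)(r_1 + n - r_2) = n(n + 8/3).
Evaluating step by step (a_0 = 1):
  n = 1: D(1) = 1(1 + 8/3) = 11/3; numerator = -1(1) = -1; a_1 = (-1)/(11/3) = -3/11
  n = 2: D(2) = 2(2 + 8/3) = 28/3; numerator = -1(-3/11) = 3/11; a_2 = (3/11)/(28/3) = 9/308
  n = 3: D(3) = 3(3 + 8/3) = 17; numerator = -1(9/308) = -9/308; a_3 = (-9/308)/(17) = -9/5236
  n = 4: D(4) = 4(4 + 8/3) = 80/3; numerator = -1(-9/5236) = 9/5236; a_4 = (9/5236)/(80/3) = 27/418880

r = 3; a_0 = 1; a_1 = -3/11; a_2 = 9/308; a_3 = -9/5236; a_4 = 27/418880


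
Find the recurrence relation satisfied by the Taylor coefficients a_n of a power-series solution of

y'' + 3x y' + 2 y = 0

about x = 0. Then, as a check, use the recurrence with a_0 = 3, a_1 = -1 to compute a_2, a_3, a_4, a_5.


Substitute y = sum_n a_n x^n.
y''(x) has coefficient (n+2)(n+1) a_{n+2} at x^n;
3 x y'(x) has coefficient 3 n a_n at x^n (shift);
2 y(x) has coefficient 2 a_n at x^n.
Matching x^n: (n+2)(n+1) a_{n+2} + (3n + 2) a_n = 0.
Thus a_{n+2} = (-3n - 2) / ((n+1)(n+2)) * a_n.

Check with a_0 = 3, a_1 = -1 (apply the recurrence for n = 0, 1, 2, 3): a_0 = 3, a_1 = -1, a_2 = -3, a_3 = 5/6, a_4 = 2, a_5 = -11/24.

a_(n+2) = (-3n - 2) / ((n+1)(n+2)) * a_n; check: a_0 = 3, a_1 = -1, a_2 = -3, a_3 = 5/6, a_4 = 2, a_5 = -11/24


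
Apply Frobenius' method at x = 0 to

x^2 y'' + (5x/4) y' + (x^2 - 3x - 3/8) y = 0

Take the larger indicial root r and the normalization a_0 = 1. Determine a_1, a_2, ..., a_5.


Write in Frobenius form y'' + (p(x)/x) y' + (q(x)/x^2) y = 0:
  p(x) = 5/4,  q(x) = x^2 - 3x - 3/8.
Indicial equation: r(r-1) + (5/4) r + (-3/8) = 0 -> roots r_1 = 1/2, r_2 = -3/4.
Take r = r_1 = 1/2. Let y(x) = x^r sum_{n>=0} a_n x^n with a_0 = 1.
Substitute y = x^r sum a_n x^n and match x^{r+n}. The recurrence is
  D(n) a_n - 3 a_{n-1} + 1 a_{n-2} = 0,  where D(n) = (r+n)(r+n-1) + (5/4)(r+n) + (-3/8).
  a_n = [3 a_{n-1} - 1 a_{n-2}] / D(n).
Since the indicial polynomial factors as (r - r_1)(r - r_2), D(n) = (r_1 + n - r_1)(r_1 + n - r_2) = n(n + 5/4).
Evaluating step by step (a_0 = 1):
  n = 1: D(1) = 1(1 + 5/4) = 9/4; numerator = 3(1) = 3; a_1 = (3)/(9/4) = 4/3
  n = 2: D(2) = 2(2 + 5/4) = 13/2; numerator = 3(4/3) - 1(1) = 3; a_2 = (3)/(13/2) = 6/13
  n = 3: D(3) = 3(3 + 5/4) = 51/4; numerator = 3(6/13) - 1(4/3) = 2/39; a_3 = (2/39)/(51/4) = 8/1989
  n = 4: D(4) = 4(4 + 5/4) = 21; numerator = 3(8/1989) - 1(6/13) = -298/663; a_4 = (-298/663)/(21) = -298/13923
  n = 5: D(5) = 5(5 + 5/4) = 125/4; numerator = 3(-298/13923) - 1(8/1989) = -950/13923; a_5 = (-950/13923)/(125/4) = -152/69615

r = 1/2; a_0 = 1; a_1 = 4/3; a_2 = 6/13; a_3 = 8/1989; a_4 = -298/13923; a_5 = -152/69615


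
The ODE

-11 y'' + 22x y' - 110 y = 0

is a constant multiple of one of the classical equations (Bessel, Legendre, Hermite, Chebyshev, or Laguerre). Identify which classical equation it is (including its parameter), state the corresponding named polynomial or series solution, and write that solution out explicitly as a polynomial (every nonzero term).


All three coefficients share the factor -11; dividing through by -11 gives  y'' - 2x y' + 10 y = 0.
This matches the Hermite equation y'' - 2x y' + 2n y = 0 with 2n = 10, so n = 5; the polynomial solution is H_5(x).
With y = sum_k a_k x^k, matching x^k gives (k+2)(k+1) a_{k+2} = 2(k - n) a_k = 2(k - 5) a_k. The right side vanishes at k = 5, so the series with the parity of 5 terminates at degree 5.
Standard normalization: leading coefficient of H_n is 2^n, so a_5 = 2^5 = 32. Work downward with a_k = (k+1)(k+2) a_{k+2} / (2(k - n)):
  a_3 = (4)(5)(32) / (2(3 - 5)) = 640/(-4) = -160
  a_1 = (2)(3)(-160) / (2(1 - 5)) = -960/(-8) = 120
Hence H_5(x) = 32 x^5 - 160 x^3 + 120 x.

H_5(x); series = 32 x^5 - 160 x^3 + 120 x


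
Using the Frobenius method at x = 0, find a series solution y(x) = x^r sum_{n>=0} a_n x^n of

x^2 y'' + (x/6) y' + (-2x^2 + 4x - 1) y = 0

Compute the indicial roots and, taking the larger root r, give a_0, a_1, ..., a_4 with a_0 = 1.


Write in Frobenius form y'' + (p(x)/x) y' + (q(x)/x^2) y = 0:
  p(x) = 1/6,  q(x) = -2x^2 + 4x - 1.
Indicial equation: r(r-1) + (1/6) r + (-1) = 0 -> roots r_1 = 3/2, r_2 = -2/3.
Take r = r_1 = 3/2. Let y(x) = x^r sum_{n>=0} a_n x^n with a_0 = 1.
Substitute y = x^r sum a_n x^n and match x^{r+n}. The recurrence is
  D(n) a_n + 4 a_{n-1} - 2 a_{n-2} = 0,  where D(n) = (r+n)(r+n-1) + (1/6)(r+n) + (-1).
  a_n = [-4 a_{n-1} + 2 a_{n-2}] / D(n).
Since the indicial polynomial factors as (r - r_1)(r - r_2), D(n) = (r_1 + n - r_1)(r_1 + n - r_2) = n(n + 13/6).
Evaluating step by step (a_0 = 1):
  n = 1: D(1) = 1(1 + 13/6) = 19/6; numerator = -4(1) = -4; a_1 = (-4)/(19/6) = -24/19
  n = 2: D(2) = 2(2 + 13/6) = 25/3; numerator = -4(-24/19) + 2(1) = 134/19; a_2 = (134/19)/(25/3) = 402/475
  n = 3: D(3) = 3(3 + 13/6) = 31/2; numerator = -4(402/475) + 2(-24/19) = -2808/475; a_3 = (-2808/475)/(31/2) = -5616/14725
  n = 4: D(4) = 4(4 + 13/6) = 74/3; numerator = -4(-5616/14725) + 2(402/475) = 47388/14725; a_4 = (47388/14725)/(74/3) = 71082/544825

r = 3/2; a_0 = 1; a_1 = -24/19; a_2 = 402/475; a_3 = -5616/14725; a_4 = 71082/544825


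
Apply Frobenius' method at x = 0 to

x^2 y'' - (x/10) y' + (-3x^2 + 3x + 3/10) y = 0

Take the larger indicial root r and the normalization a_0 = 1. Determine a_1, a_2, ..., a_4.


Write in Frobenius form y'' + (p(x)/x) y' + (q(x)/x^2) y = 0:
  p(x) = -1/10,  q(x) = -3x^2 + 3x + 3/10.
Indicial equation: r(r-1) + (-1/10) r + (3/10) = 0 -> roots r_1 = 3/5, r_2 = 1/2.
Take r = r_1 = 3/5. Let y(x) = x^r sum_{n>=0} a_n x^n with a_0 = 1.
Substitute y = x^r sum a_n x^n and match x^{r+n}. The recurrence is
  D(n) a_n + 3 a_{n-1} - 3 a_{n-2} = 0,  where D(n) = (r+n)(r+n-1) + (-1/10)(r+n) + (3/10).
  a_n = [-3 a_{n-1} + 3 a_{n-2}] / D(n).
Since the indicial polynomial factors as (r - r_1)(r - r_2), D(n) = (r_1 + n - r_1)(r_1 + n - r_2) = n(n + 1/10).
Evaluating step by step (a_0 = 1):
  n = 1: D(1) = 1(1 + 1/10) = 11/10; numerator = -3(1) = -3; a_1 = (-3)/(11/10) = -30/11
  n = 2: D(2) = 2(2 + 1/10) = 21/5; numerator = -3(-30/11) + 3(1) = 123/11; a_2 = (123/11)/(21/5) = 205/77
  n = 3: D(3) = 3(3 + 1/10) = 93/10; numerator = -3(205/77) + 3(-30/11) = -1245/77; a_3 = (-1245/77)/(93/10) = -4150/2387
  n = 4: D(4) = 4(4 + 1/10) = 82/5; numerator = -3(-4150/2387) + 3(205/77) = 2865/217; a_4 = (2865/217)/(82/5) = 14325/17794

r = 3/5; a_0 = 1; a_1 = -30/11; a_2 = 205/77; a_3 = -4150/2387; a_4 = 14325/17794


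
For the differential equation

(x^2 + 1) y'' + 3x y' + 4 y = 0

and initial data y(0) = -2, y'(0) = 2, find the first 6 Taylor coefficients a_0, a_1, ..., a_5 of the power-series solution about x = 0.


Ansatz: y(x) = sum_{n>=0} a_n x^n, so y'(x) = sum_{n>=1} n a_n x^(n-1) and y''(x) = sum_{n>=2} n(n-1) a_n x^(n-2).
Substitute into P(x) y'' + Q(x) y' + R(x) y = 0 with P(x) = x^2 + 1, Q(x) = 3x, R(x) = 4, and match powers of x.
Initial conditions: a_0 = -2, a_1 = 2.
Setting the coefficient of each power of x to zero and solving order by order (substituting the coefficients already found):
  x^0: 2 a_2 + 4 a_0 = 0  ->  2 a_2 = -4 a_0 = 8  ->  a_2 = 4
  x^1: 6 a_3 + 7 a_1 = 0  ->  6 a_3 = -7 a_1 = -14  ->  a_3 = -7/3
  x^2: 12 a_4 + 12 a_2 = 0  ->  12 a_4 = -12 a_2 = -48  ->  a_4 = -4
  x^3: 20 a_5 + 19 a_3 = 0  ->  20 a_5 = -19 a_3 = 133/3  ->  a_5 = 133/60
Truncated series: y(x) = -2 + 2 x + 4 x^2 - (7/3) x^3 - 4 x^4 + (133/60) x^5 + O(x^6).

a_0 = -2; a_1 = 2; a_2 = 4; a_3 = -7/3; a_4 = -4; a_5 = 133/60


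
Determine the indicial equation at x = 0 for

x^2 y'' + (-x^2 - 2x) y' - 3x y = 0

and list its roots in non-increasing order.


Divide by x^2 to reach normal form y'' + P_1(x) y' + P_2(x) y = 0 with P_1(x) = -1 - 2/x and P_2(x) = -3/x.
x = 0 is a singular point because the y'-coefficient -1 - 2/x has a pole at x = 0 and the y-coefficient -3/x has a pole at x = 0.
It is a regular singular point because x P_1(x) = p(x) = -x - 2 and x^2 P_2(x) = q(x) = -3x are polynomials, hence analytic at x = 0.
p(0) = -2,  q(0) = 0.
Indicial equation: r(r-1) + p(0) r + q(0) = 0, i.e. r^2 + (p(0) - 1) r + q(0) = 0, i.e. r^2 - 3 r = 0.
Discriminant: (-3)^2 - 4(0) = 9, so r = (3 ± 3)/2.
Solving: r_1 = 3, r_2 = 0.

indicial: r^2 - 3 r = 0; roots r_1 = 3, r_2 = 0


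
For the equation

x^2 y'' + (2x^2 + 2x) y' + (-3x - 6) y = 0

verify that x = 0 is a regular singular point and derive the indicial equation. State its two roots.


Divide by x^2 to reach normal form y'' + P_1(x) y' + P_2(x) y = 0 with P_1(x) = 2 + 2/x and P_2(x) = -3/x - 6/x^2.
x = 0 is a singular point because the y'-coefficient 2 + 2/x has a pole at x = 0 and the y-coefficient -3/x - 6/x^2 has a pole at x = 0.
It is a regular singular point because x P_1(x) = p(x) = 2x + 2 and x^2 P_2(x) = q(x) = -3x - 6 are polynomials, hence analytic at x = 0.
p(0) = 2,  q(0) = -6.
Indicial equation: r(r-1) + p(0) r + q(0) = 0, i.e. r^2 + (p(0) - 1) r + q(0) = 0, i.e. r^2 + 1 r - 6 = 0.
Discriminant: (1)^2 - 4(-6) = 25, so r = (-1 ± 5)/2.
Solving: r_1 = 2, r_2 = -3.

indicial: r^2 + 1 r - 6 = 0; roots r_1 = 2, r_2 = -3


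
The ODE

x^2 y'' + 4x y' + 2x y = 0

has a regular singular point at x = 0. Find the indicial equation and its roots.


Divide by x^2 to reach normal form y'' + P_1(x) y' + P_2(x) y = 0 with P_1(x) = 4/x and P_2(x) = 2/x.
x = 0 is a singular point because the y'-coefficient 4/x has a pole at x = 0 and the y-coefficient 2/x has a pole at x = 0.
It is a regular singular point because x P_1(x) = p(x) = 4 and x^2 P_2(x) = q(x) = 2x are polynomials, hence analytic at x = 0.
p(0) = 4,  q(0) = 0.
Indicial equation: r(r-1) + p(0) r + q(0) = 0, i.e. r^2 + (p(0) - 1) r + q(0) = 0, i.e. r^2 + 3 r = 0.
Discriminant: (3)^2 - 4(0) = 9, so r = (-3 ± 3)/2.
Solving: r_1 = 0, r_2 = -3.

indicial: r^2 + 3 r = 0; roots r_1 = 0, r_2 = -3


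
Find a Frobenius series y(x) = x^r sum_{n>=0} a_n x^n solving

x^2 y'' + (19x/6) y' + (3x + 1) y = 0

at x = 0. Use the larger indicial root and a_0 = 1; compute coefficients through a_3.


Write in Frobenius form y'' + (p(x)/x) y' + (q(x)/x^2) y = 0:
  p(x) = 19/6,  q(x) = 3x + 1.
Indicial equation: r(r-1) + (19/6) r + (1) = 0 -> roots r_1 = -2/3, r_2 = -3/2.
Take r = r_1 = -2/3. Let y(x) = x^r sum_{n>=0} a_n x^n with a_0 = 1.
Substitute y = x^r sum a_n x^n and match x^{r+n}. The recurrence is
  D(n) a_n + 3 a_{n-1} = 0,  where D(n) = (r+n)(r+n-1) + (19/6)(r+n) + (1).
  a_n = -3 / D(n) * a_{n-1}.
Since the indicial polynomial factors as (r - r_1)(r - r_2), D(n) = (r_1 + n - r_1)(r_1 + n - r_2) = n(n + 5/6).
Evaluating step by step (a_0 = 1):
  n = 1: D(1) = 1(1 + 5/6) = 11/6; numerator = -3(1) = -3; a_1 = (-3)/(11/6) = -18/11
  n = 2: D(2) = 2(2 + 5/6) = 17/3; numerator = -3(-18/11) = 54/11; a_2 = (54/11)/(17/3) = 162/187
  n = 3: D(3) = 3(3 + 5/6) = 23/2; numerator = -3(162/187) = -486/187; a_3 = (-486/187)/(23/2) = -972/4301

r = -2/3; a_0 = 1; a_1 = -18/11; a_2 = 162/187; a_3 = -972/4301


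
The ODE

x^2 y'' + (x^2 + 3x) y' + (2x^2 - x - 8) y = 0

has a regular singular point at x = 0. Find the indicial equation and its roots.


Divide by x^2 to reach normal form y'' + P_1(x) y' + P_2(x) y = 0 with P_1(x) = 1 + 3/x and P_2(x) = 2 - 1/x - 8/x^2.
x = 0 is a singular point because the y'-coefficient 1 + 3/x has a pole at x = 0 and the y-coefficient 2 - 1/x - 8/x^2 has a pole at x = 0.
It is a regular singular point because x P_1(x) = p(x) = x + 3 and x^2 P_2(x) = q(x) = 2x^2 - x - 8 are polynomials, hence analytic at x = 0.
p(0) = 3,  q(0) = -8.
Indicial equation: r(r-1) + p(0) r + q(0) = 0, i.e. r^2 + (p(0) - 1) r + q(0) = 0, i.e. r^2 + 2 r - 8 = 0.
Discriminant: (2)^2 - 4(-8) = 36, so r = (-2 ± 6)/2.
Solving: r_1 = 2, r_2 = -4.

indicial: r^2 + 2 r - 8 = 0; roots r_1 = 2, r_2 = -4


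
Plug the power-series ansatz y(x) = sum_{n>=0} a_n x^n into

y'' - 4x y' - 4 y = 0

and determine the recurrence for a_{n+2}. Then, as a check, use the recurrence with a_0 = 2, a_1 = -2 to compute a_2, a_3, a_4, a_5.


Substitute y = sum_n a_n x^n.
y''(x) has coefficient (n+2)(n+1) a_{n+2} at x^n;
-4 x y'(x) has coefficient -4 n a_n at x^n (shift);
-4 y(x) has coefficient -4 a_n at x^n.
Matching x^n: (n+2)(n+1) a_{n+2} + (-4n - 4) a_n = 0.
Thus a_{n+2} = (4n + 4) / ((n+1)(n+2)) * a_n.

Check with a_0 = 2, a_1 = -2 (apply the recurrence for n = 0, 1, 2, 3): a_0 = 2, a_1 = -2, a_2 = 4, a_3 = -8/3, a_4 = 4, a_5 = -32/15.

a_(n+2) = (4n + 4) / ((n+1)(n+2)) * a_n; check: a_0 = 2, a_1 = -2, a_2 = 4, a_3 = -8/3, a_4 = 4, a_5 = -32/15


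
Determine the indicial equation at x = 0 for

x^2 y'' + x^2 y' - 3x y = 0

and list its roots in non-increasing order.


Divide by x^2 to reach normal form y'' + P_1(x) y' + P_2(x) y = 0 with P_1(x) = 1 and P_2(x) = -3/x.
x = 0 is a singular point because the y-coefficient -3/x has a pole at x = 0.
It is a regular singular point because x P_1(x) = p(x) = x and x^2 P_2(x) = q(x) = -3x are polynomials, hence analytic at x = 0.
p(0) = 0,  q(0) = 0.
Indicial equation: r(r-1) + p(0) r + q(0) = 0, i.e. r^2 + (p(0) - 1) r + q(0) = 0, i.e. r^2 - 1 r = 0.
Discriminant: (-1)^2 - 4(0) = 1, so r = (1 ± 1)/2.
Solving: r_1 = 1, r_2 = 0.

indicial: r^2 - 1 r = 0; roots r_1 = 1, r_2 = 0


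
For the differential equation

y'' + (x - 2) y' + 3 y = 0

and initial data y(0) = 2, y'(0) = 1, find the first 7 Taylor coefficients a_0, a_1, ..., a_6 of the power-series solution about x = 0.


Ansatz: y(x) = sum_{n>=0} a_n x^n, so y'(x) = sum_{n>=1} n a_n x^(n-1) and y''(x) = sum_{n>=2} n(n-1) a_n x^(n-2).
Substitute into P(x) y'' + Q(x) y' + R(x) y = 0 with P(x) = 1, Q(x) = x - 2, R(x) = 3, and match powers of x.
Initial conditions: a_0 = 2, a_1 = 1.
Setting the coefficient of each power of x to zero and solving order by order (substituting the coefficients already found):
  x^0: 2 a_2 - 2 a_1 + 3 a_0 = 0  ->  2 a_2 = 2 a_1 - 3 a_0 = -4  ->  a_2 = -2
  x^1: 6 a_3 - 4 a_2 + 4 a_1 = 0  ->  6 a_3 = 4 a_2 - 4 a_1 = -12  ->  a_3 = -2
  x^2: 12 a_4 - 6 a_3 + 5 a_2 = 0  ->  12 a_4 = 6 a_3 - 5 a_2 = -2  ->  a_4 = -1/6
  x^3: 20 a_5 - 8 a_4 + 6 a_3 = 0  ->  20 a_5 = 8 a_4 - 6 a_3 = 32/3  ->  a_5 = 8/15
  x^4: 30 a_6 - 10 a_5 + 7 a_4 = 0  ->  30 a_6 = 10 a_5 - 7 a_4 = 13/2  ->  a_6 = 13/60
Truncated series: y(x) = 2 + x - 2 x^2 - 2 x^3 - (1/6) x^4 + (8/15) x^5 + (13/60) x^6 + O(x^7).

a_0 = 2; a_1 = 1; a_2 = -2; a_3 = -2; a_4 = -1/6; a_5 = 8/15; a_6 = 13/60


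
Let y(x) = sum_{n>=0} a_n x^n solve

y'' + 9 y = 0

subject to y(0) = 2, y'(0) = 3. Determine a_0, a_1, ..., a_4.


Ansatz: y(x) = sum_{n>=0} a_n x^n, so y'(x) = sum_{n>=1} n a_n x^(n-1) and y''(x) = sum_{n>=2} n(n-1) a_n x^(n-2).
Substitute into P(x) y'' + Q(x) y' + R(x) y = 0 with P(x) = 1, Q(x) = 0, R(x) = 9, and match powers of x.
Initial conditions: a_0 = 2, a_1 = 3.
Setting the coefficient of each power of x to zero and solving order by order (substituting the coefficients already found):
  x^0: 2 a_2 + 9 a_0 = 0  ->  2 a_2 = -9 a_0 = -18  ->  a_2 = -9
  x^1: 6 a_3 + 9 a_1 = 0  ->  6 a_3 = -9 a_1 = -27  ->  a_3 = -9/2
  x^2: 12 a_4 + 9 a_2 = 0  ->  12 a_4 = -9 a_2 = 81  ->  a_4 = 27/4
Truncated series: y(x) = 2 + 3 x - 9 x^2 - (9/2) x^3 + (27/4) x^4 + O(x^5).

a_0 = 2; a_1 = 3; a_2 = -9; a_3 = -9/2; a_4 = 27/4


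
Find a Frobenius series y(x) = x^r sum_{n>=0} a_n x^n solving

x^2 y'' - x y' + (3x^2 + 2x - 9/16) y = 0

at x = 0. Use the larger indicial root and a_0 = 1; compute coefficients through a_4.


Write in Frobenius form y'' + (p(x)/x) y' + (q(x)/x^2) y = 0:
  p(x) = -1,  q(x) = 3x^2 + 2x - 9/16.
Indicial equation: r(r-1) + (-1) r + (-9/16) = 0 -> roots r_1 = 9/4, r_2 = -1/4.
Take r = r_1 = 9/4. Let y(x) = x^r sum_{n>=0} a_n x^n with a_0 = 1.
Substitute y = x^r sum a_n x^n and match x^{r+n}. The recurrence is
  D(n) a_n + 2 a_{n-1} + 3 a_{n-2} = 0,  where D(n) = (r+n)(r+n-1) + (-1)(r+n) + (-9/16).
  a_n = [-2 a_{n-1} - 3 a_{n-2}] / D(n).
Since the indicial polynomial factors as (r - r_1)(r - r_2), D(n) = (r_1 + n - r_1)(r_1 + n - r_2) = n(n + 5/2).
Evaluating step by step (a_0 = 1):
  n = 1: D(1) = 1(1 + 5/2) = 7/2; numerator = -2(1) = -2; a_1 = (-2)/(7/2) = -4/7
  n = 2: D(2) = 2(2 + 5/2) = 9; numerator = -2(-4/7) - 3(1) = -13/7; a_2 = (-13/7)/(9) = -13/63
  n = 3: D(3) = 3(3 + 5/2) = 33/2; numerator = -2(-13/63) - 3(-4/7) = 134/63; a_3 = (134/63)/(33/2) = 268/2079
  n = 4: D(4) = 4(4 + 5/2) = 26; numerator = -2(268/2079) - 3(-13/63) = 751/2079; a_4 = (751/2079)/(26) = 751/54054

r = 9/4; a_0 = 1; a_1 = -4/7; a_2 = -13/63; a_3 = 268/2079; a_4 = 751/54054


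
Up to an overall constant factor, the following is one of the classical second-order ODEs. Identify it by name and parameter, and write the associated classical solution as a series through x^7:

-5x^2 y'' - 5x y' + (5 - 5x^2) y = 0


All three coefficients share the factor -5; dividing through by -5 gives  x^2 y'' + x y' + (x^2 - 1) y = 0.
This matches the Bessel equation x^2 y'' + x y' + (x^2 - nu^2) y = 0 with nu^2 = 1, so nu = 1; the solution bounded at x = 0 is J_1(x).
Frobenius at x = 0: indicial roots ±nu; for r = nu the recurrence k(k + 2nu) c_k = -c_{k-2} gives the standard series J_nu(x) = sum_{k>=0} (-1)^k / (k! (k+nu)!) (x/2)^(2k+nu). Evaluate the first 4 terms:
  k = 0: (-1)^0 / (0! * 1! * 2^1) x^1 = 1/(1*1*2) x^1 = (1/2) x^1
  k = 1: (-1)^1 / (1! * 2! * 2^3) x^3 = -1/(1*2*8) x^3 = (-1/16) x^3
  k = 2: (-1)^2 / (2! * 3! * 2^5) x^5 = 1/(2*6*32) x^5 = (1/384) x^5
  k = 3: (-1)^3 / (3! * 4! * 2^7) x^7 = -1/(6*24*128) x^7 = (-1/18432) x^7
Hence J_1(x) = -x^7/18432 + x^5/384 - x^3/16 + x/2 + ....

J_1(x); series = -x^7/18432 + x^5/384 - x^3/16 + x/2


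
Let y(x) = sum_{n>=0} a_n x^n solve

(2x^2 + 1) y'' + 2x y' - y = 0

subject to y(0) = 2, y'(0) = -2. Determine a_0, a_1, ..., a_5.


Ansatz: y(x) = sum_{n>=0} a_n x^n, so y'(x) = sum_{n>=1} n a_n x^(n-1) and y''(x) = sum_{n>=2} n(n-1) a_n x^(n-2).
Substitute into P(x) y'' + Q(x) y' + R(x) y = 0 with P(x) = 2x^2 + 1, Q(x) = 2x, R(x) = -1, and match powers of x.
Initial conditions: a_0 = 2, a_1 = -2.
Setting the coefficient of each power of x to zero and solving order by order (substituting the coefficients already found):
  x^0: 2 a_2 - a_0 = 0  ->  2 a_2 = a_0 = 2  ->  a_2 = 1
  x^1: 6 a_3 + a_1 = 0  ->  6 a_3 = -a_1 = 2  ->  a_3 = 1/3
  x^2: 12 a_4 + 7 a_2 = 0  ->  12 a_4 = -7 a_2 = -7  ->  a_4 = -7/12
  x^3: 20 a_5 + 17 a_3 = 0  ->  20 a_5 = -17 a_3 = -17/3  ->  a_5 = -17/60
Truncated series: y(x) = 2 - 2 x + x^2 + (1/3) x^3 - (7/12) x^4 - (17/60) x^5 + O(x^6).

a_0 = 2; a_1 = -2; a_2 = 1; a_3 = 1/3; a_4 = -7/12; a_5 = -17/60


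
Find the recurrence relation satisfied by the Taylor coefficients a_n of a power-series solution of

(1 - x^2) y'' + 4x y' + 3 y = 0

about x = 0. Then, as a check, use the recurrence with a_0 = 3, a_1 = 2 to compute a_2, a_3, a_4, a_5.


Substitute y = sum_n a_n x^n.
(1 - 1 x^2) y'' contributes (n+2)(n+1) a_{n+2} - n(n-1) a_n at x^n.
4 x y'(x) contributes 4 n a_n at x^n.
3 y(x) contributes 3 a_n at x^n.
Matching x^n: (n+2)(n+1) a_{n+2} + (-n(n-1) + 4 n + 3) a_n = 0.
Thus a_{n+2} = (n(n-1) - 4 n - 3) / ((n+1)(n+2)) * a_n.

Check with a_0 = 3, a_1 = 2 (apply the recurrence for n = 0, 1, 2, 3): a_0 = 3, a_1 = 2, a_2 = -9/2, a_3 = -7/3, a_4 = 27/8, a_5 = 21/20.

a_(n+2) = (n(n-1) - 4 n - 3) / ((n+1)(n+2)) * a_n; check: a_0 = 3, a_1 = 2, a_2 = -9/2, a_3 = -7/3, a_4 = 27/8, a_5 = 21/20


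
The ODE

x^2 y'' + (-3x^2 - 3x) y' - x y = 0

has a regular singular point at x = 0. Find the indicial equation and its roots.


Divide by x^2 to reach normal form y'' + P_1(x) y' + P_2(x) y = 0 with P_1(x) = -3 - 3/x and P_2(x) = -1/x.
x = 0 is a singular point because the y'-coefficient -3 - 3/x has a pole at x = 0 and the y-coefficient -1/x has a pole at x = 0.
It is a regular singular point because x P_1(x) = p(x) = -3x - 3 and x^2 P_2(x) = q(x) = -x are polynomials, hence analytic at x = 0.
p(0) = -3,  q(0) = 0.
Indicial equation: r(r-1) + p(0) r + q(0) = 0, i.e. r^2 + (p(0) - 1) r + q(0) = 0, i.e. r^2 - 4 r = 0.
Discriminant: (-4)^2 - 4(0) = 16, so r = (4 ± 4)/2.
Solving: r_1 = 4, r_2 = 0.

indicial: r^2 - 4 r = 0; roots r_1 = 4, r_2 = 0


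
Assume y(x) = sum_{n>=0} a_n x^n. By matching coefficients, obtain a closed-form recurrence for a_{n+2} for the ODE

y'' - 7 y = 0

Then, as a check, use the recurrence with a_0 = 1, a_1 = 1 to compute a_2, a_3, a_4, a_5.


Substitute y = sum_n a_n x^n into y'' + (const) y = 0.
y''(x) = sum_{n>=0} (n+2)(n+1) a_{n+2} x^n.
The ODE becomes sum_n [(n+2)(n+1) a_{n+2} - 7 a_n] x^n = 0.
Setting each coefficient to zero gives the recurrence:
  (n+2)(n+1) a_{n+2} - 7 a_n = 0,
  a_{n+2} = 7 / ((n+1)(n+2)) a_n.

Check with a_0 = 1, a_1 = 1 (apply the recurrence for n = 0, 1, 2, 3): a_0 = 1, a_1 = 1, a_2 = 7/2, a_3 = 7/6, a_4 = 49/24, a_5 = 49/120.

a_{n+2} = 7/((n+1)(n+2)) * a_n; check: a_0 = 1, a_1 = 1, a_2 = 7/2, a_3 = 7/6, a_4 = 49/24, a_5 = 49/120


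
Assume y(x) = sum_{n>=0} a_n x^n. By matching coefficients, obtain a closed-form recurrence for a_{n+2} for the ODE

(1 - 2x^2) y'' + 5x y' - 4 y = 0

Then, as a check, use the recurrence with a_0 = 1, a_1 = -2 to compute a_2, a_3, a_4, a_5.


Substitute y = sum_n a_n x^n.
(1 - 2 x^2) y'' contributes (n+2)(n+1) a_{n+2} - 2 n(n-1) a_n at x^n.
5 x y'(x) contributes 5 n a_n at x^n.
-4 y(x) contributes -4 a_n at x^n.
Matching x^n: (n+2)(n+1) a_{n+2} + (-2 n(n-1) + 5 n - 4) a_n = 0.
Thus a_{n+2} = (2 n(n-1) - 5 n + 4) / ((n+1)(n+2)) * a_n.

Check with a_0 = 1, a_1 = -2 (apply the recurrence for n = 0, 1, 2, 3): a_0 = 1, a_1 = -2, a_2 = 2, a_3 = 1/3, a_4 = -1/3, a_5 = 1/60.

a_(n+2) = (2 n(n-1) - 5 n + 4) / ((n+1)(n+2)) * a_n; check: a_0 = 1, a_1 = -2, a_2 = 2, a_3 = 1/3, a_4 = -1/3, a_5 = 1/60


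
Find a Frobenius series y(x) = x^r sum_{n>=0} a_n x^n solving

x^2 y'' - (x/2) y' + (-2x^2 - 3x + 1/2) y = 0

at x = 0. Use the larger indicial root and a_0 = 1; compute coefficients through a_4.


Write in Frobenius form y'' + (p(x)/x) y' + (q(x)/x^2) y = 0:
  p(x) = -1/2,  q(x) = -2x^2 - 3x + 1/2.
Indicial equation: r(r-1) + (-1/2) r + (1/2) = 0 -> roots r_1 = 1, r_2 = 1/2.
Take r = r_1 = 1. Let y(x) = x^r sum_{n>=0} a_n x^n with a_0 = 1.
Substitute y = x^r sum a_n x^n and match x^{r+n}. The recurrence is
  D(n) a_n - 3 a_{n-1} - 2 a_{n-2} = 0,  where D(n) = (r+n)(r+n-1) + (-1/2)(r+n) + (1/2).
  a_n = [3 a_{n-1} + 2 a_{n-2}] / D(n).
Since the indicial polynomial factors as (r - r_1)(r - r_2), D(n) = (r_1 + n - r_1)(r_1 + n - r_2) = n(n + 1/2).
Evaluating step by step (a_0 = 1):
  n = 1: D(1) = 1(1 + 1/2) = 3/2; numerator = 3(1) = 3; a_1 = (3)/(3/2) = 2
  n = 2: D(2) = 2(2 + 1/2) = 5; numerator = 3(2) + 2(1) = 8; a_2 = (8)/(5) = 8/5
  n = 3: D(3) = 3(3 + 1/2) = 21/2; numerator = 3(8/5) + 2(2) = 44/5; a_3 = (44/5)/(21/2) = 88/105
  n = 4: D(4) = 4(4 + 1/2) = 18; numerator = 3(88/105) + 2(8/5) = 40/7; a_4 = (40/7)/(18) = 20/63

r = 1; a_0 = 1; a_1 = 2; a_2 = 8/5; a_3 = 88/105; a_4 = 20/63


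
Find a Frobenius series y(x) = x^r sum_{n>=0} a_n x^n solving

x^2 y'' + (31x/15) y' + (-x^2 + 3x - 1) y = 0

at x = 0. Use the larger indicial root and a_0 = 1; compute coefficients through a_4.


Write in Frobenius form y'' + (p(x)/x) y' + (q(x)/x^2) y = 0:
  p(x) = 31/15,  q(x) = -x^2 + 3x - 1.
Indicial equation: r(r-1) + (31/15) r + (-1) = 0 -> roots r_1 = 3/5, r_2 = -5/3.
Take r = r_1 = 3/5. Let y(x) = x^r sum_{n>=0} a_n x^n with a_0 = 1.
Substitute y = x^r sum a_n x^n and match x^{r+n}. The recurrence is
  D(n) a_n + 3 a_{n-1} - 1 a_{n-2} = 0,  where D(n) = (r+n)(r+n-1) + (31/15)(r+n) + (-1).
  a_n = [-3 a_{n-1} + 1 a_{n-2}] / D(n).
Since the indicial polynomial factors as (r - r_1)(r - r_2), D(n) = (r_1 + n - r_1)(r_1 + n - r_2) = n(n + 34/15).
Evaluating step by step (a_0 = 1):
  n = 1: D(1) = 1(1 + 34/15) = 49/15; numerator = -3(1) = -3; a_1 = (-3)/(49/15) = -45/49
  n = 2: D(2) = 2(2 + 34/15) = 128/15; numerator = -3(-45/49) + 1(1) = 184/49; a_2 = (184/49)/(128/15) = 345/784
  n = 3: D(3) = 3(3 + 34/15) = 79/5; numerator = -3(345/784) + 1(-45/49) = -1755/784; a_3 = (-1755/784)/(79/5) = -8775/61936
  n = 4: D(4) = 4(4 + 34/15) = 376/15; numerator = -3(-8775/61936) + 1(345/784) = 13395/15484; a_4 = (13395/15484)/(376/15) = 4275/123872

r = 3/5; a_0 = 1; a_1 = -45/49; a_2 = 345/784; a_3 = -8775/61936; a_4 = 4275/123872


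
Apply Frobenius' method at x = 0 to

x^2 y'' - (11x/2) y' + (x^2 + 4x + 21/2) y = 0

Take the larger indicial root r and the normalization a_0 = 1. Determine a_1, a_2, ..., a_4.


Write in Frobenius form y'' + (p(x)/x) y' + (q(x)/x^2) y = 0:
  p(x) = -11/2,  q(x) = x^2 + 4x + 21/2.
Indicial equation: r(r-1) + (-11/2) r + (21/2) = 0 -> roots r_1 = 7/2, r_2 = 3.
Take r = r_1 = 7/2. Let y(x) = x^r sum_{n>=0} a_n x^n with a_0 = 1.
Substitute y = x^r sum a_n x^n and match x^{r+n}. The recurrence is
  D(n) a_n + 4 a_{n-1} + 1 a_{n-2} = 0,  where D(n) = (r+n)(r+n-1) + (-11/2)(r+n) + (21/2).
  a_n = [-4 a_{n-1} - 1 a_{n-2}] / D(n).
Since the indicial polynomial factors as (r - r_1)(r - r_2), D(n) = (r_1 + n - r_1)(r_1 + n - r_2) = n(n + 1/2).
Evaluating step by step (a_0 = 1):
  n = 1: D(1) = 1(1 + 1/2) = 3/2; numerator = -4(1) = -4; a_1 = (-4)/(3/2) = -8/3
  n = 2: D(2) = 2(2 + 1/2) = 5; numerator = -4(-8/3) - 1(1) = 29/3; a_2 = (29/3)/(5) = 29/15
  n = 3: D(3) = 3(3 + 1/2) = 21/2; numerator = -4(29/15) - 1(-8/3) = -76/15; a_3 = (-76/15)/(21/2) = -152/315
  n = 4: D(4) = 4(4 + 1/2) = 18; numerator = -4(-152/315) - 1(29/15) = -1/315; a_4 = (-1/315)/(18) = -1/5670

r = 7/2; a_0 = 1; a_1 = -8/3; a_2 = 29/15; a_3 = -152/315; a_4 = -1/5670
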